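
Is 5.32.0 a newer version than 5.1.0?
Yes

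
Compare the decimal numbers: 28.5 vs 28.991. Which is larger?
28.991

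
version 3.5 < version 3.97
True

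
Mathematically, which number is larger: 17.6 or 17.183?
17.6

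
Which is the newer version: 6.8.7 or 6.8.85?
6.8.85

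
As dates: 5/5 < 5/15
True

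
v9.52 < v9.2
False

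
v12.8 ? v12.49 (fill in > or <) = <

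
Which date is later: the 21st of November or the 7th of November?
the 21st of November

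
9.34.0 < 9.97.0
True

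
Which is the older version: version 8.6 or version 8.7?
version 8.6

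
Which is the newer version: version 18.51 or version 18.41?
version 18.51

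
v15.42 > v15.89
False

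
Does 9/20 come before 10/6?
Yes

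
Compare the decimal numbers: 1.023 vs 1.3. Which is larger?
1.3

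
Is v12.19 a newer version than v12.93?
No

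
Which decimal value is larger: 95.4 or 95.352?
95.4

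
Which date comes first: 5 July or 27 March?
27 March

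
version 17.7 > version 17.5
True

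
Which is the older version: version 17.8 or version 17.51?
version 17.8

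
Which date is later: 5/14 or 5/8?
5/14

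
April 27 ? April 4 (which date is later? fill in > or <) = >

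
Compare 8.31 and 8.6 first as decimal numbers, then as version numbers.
As decimals: 8.31 < 8.6. As versions: v8.31 > v8.6 (minor version 31 > 6).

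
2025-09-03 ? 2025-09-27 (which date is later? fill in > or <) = <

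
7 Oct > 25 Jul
True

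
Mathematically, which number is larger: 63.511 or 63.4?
63.511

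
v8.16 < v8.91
True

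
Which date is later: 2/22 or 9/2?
9/2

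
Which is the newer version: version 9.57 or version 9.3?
version 9.57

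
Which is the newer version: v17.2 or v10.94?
v17.2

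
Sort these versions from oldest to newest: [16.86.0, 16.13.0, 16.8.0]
[16.8.0, 16.13.0, 16.86.0]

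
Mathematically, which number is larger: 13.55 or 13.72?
13.72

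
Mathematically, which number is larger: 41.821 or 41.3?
41.821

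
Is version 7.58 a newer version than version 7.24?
Yes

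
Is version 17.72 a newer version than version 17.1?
Yes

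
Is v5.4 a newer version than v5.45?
No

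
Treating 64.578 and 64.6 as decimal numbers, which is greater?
64.6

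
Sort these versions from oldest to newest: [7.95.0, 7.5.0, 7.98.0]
[7.5.0, 7.95.0, 7.98.0]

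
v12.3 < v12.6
True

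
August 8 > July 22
True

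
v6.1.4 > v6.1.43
False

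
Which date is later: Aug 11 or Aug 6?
Aug 11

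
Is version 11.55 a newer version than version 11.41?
Yes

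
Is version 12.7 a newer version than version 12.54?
No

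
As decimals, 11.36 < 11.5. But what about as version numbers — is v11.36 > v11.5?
True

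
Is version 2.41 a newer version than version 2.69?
No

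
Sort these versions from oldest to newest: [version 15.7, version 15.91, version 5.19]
[version 5.19, version 15.7, version 15.91]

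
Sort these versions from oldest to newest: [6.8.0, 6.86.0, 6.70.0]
[6.8.0, 6.70.0, 6.86.0]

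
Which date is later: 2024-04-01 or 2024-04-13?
2024-04-13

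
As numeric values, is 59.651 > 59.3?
True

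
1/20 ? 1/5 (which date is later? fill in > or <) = >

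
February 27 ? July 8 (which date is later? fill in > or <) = <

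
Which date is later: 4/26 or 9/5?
9/5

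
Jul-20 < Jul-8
False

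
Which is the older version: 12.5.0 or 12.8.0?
12.5.0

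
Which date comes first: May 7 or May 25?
May 7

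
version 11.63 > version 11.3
True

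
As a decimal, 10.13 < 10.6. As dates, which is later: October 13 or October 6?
October 13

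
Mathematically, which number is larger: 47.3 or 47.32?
47.32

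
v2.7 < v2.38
True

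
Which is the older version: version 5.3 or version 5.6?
version 5.3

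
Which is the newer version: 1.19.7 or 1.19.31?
1.19.31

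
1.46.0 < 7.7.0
True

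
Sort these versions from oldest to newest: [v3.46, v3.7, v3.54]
[v3.7, v3.46, v3.54]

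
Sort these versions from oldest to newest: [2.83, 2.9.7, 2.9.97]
[2.9.7, 2.9.97, 2.83]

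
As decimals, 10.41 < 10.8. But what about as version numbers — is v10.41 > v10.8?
True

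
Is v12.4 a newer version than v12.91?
No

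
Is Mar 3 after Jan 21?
Yes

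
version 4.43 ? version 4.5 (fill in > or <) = >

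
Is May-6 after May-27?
No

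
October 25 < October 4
False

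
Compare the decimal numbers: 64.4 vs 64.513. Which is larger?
64.513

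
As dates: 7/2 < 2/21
False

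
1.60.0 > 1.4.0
True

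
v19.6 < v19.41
True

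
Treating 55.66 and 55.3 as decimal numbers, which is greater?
55.66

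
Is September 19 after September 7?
Yes. Day 19 comes after day 7 in September — this is a date comparison, not a decimal one (the decimal 9.19 would be smaller than 9.7).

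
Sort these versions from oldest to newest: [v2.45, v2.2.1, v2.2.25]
[v2.2.1, v2.2.25, v2.45]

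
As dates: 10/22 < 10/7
False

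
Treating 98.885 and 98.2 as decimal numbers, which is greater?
98.885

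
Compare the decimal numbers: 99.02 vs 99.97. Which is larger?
99.97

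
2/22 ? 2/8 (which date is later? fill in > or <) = >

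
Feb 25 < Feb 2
False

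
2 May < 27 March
False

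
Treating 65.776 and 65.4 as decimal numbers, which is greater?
65.776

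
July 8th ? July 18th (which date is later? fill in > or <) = <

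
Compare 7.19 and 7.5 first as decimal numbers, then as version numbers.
As decimals: 7.19 < 7.5. As versions: v7.19 > v7.5 (minor version 19 > 5).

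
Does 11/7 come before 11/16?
Yes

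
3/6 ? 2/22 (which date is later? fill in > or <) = >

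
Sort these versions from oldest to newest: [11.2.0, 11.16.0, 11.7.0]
[11.2.0, 11.7.0, 11.16.0]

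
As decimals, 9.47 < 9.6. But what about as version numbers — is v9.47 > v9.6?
True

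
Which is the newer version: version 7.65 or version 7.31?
version 7.65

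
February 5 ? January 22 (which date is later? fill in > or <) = >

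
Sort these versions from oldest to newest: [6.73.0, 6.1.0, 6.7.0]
[6.1.0, 6.7.0, 6.73.0]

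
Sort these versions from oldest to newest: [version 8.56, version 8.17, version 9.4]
[version 8.17, version 8.56, version 9.4]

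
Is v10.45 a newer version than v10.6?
Yes. Version numbers are compared segment by segment as integers, not as decimals: minor version 45 > 6, so v10.45 > v10.6 (even though the decimal 10.45 < 10.6).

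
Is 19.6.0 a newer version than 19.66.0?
No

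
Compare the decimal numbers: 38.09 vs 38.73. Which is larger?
38.73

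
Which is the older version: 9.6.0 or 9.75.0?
9.6.0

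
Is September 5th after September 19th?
No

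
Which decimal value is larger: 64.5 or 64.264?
64.5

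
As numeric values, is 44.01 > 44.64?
False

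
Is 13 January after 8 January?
Yes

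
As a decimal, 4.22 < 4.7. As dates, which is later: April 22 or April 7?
April 22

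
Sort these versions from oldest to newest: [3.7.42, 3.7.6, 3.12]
[3.7.6, 3.7.42, 3.12]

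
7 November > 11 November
False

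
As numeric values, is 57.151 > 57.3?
False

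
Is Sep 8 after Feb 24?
Yes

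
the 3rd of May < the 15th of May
True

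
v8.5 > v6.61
True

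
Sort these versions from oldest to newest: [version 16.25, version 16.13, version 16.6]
[version 16.6, version 16.13, version 16.25]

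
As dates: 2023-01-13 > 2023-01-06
True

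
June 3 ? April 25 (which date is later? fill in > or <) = >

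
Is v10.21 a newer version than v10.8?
Yes. Version numbers are compared segment by segment as integers, not as decimals: minor version 21 > 8, so v10.21 > v10.8 (even though the decimal 10.21 < 10.8).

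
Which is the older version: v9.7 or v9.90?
v9.7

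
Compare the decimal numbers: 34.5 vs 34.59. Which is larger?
34.59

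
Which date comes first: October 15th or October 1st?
October 1st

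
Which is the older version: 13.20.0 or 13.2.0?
13.2.0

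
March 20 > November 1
False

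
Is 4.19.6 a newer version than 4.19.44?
No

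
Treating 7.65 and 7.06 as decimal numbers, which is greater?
7.65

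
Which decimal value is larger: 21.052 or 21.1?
21.1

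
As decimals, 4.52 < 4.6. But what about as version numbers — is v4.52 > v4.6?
True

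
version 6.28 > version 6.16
True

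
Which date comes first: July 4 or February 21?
February 21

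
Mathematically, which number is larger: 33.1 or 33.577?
33.577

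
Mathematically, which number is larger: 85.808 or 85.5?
85.808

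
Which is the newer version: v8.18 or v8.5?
v8.18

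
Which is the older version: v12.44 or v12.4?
v12.4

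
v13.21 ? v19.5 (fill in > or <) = <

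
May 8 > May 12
False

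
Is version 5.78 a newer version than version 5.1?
Yes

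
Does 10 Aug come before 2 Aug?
No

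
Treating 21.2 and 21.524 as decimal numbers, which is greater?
21.524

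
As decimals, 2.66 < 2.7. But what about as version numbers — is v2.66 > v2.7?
True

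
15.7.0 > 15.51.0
False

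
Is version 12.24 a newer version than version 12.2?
Yes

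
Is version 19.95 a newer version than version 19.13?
Yes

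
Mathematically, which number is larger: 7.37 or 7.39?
7.39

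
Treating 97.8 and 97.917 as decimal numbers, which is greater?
97.917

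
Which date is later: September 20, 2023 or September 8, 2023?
September 20, 2023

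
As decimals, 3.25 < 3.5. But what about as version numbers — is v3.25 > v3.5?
True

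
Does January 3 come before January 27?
Yes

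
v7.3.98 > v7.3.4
True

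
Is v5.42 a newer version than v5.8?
Yes. Version numbers are compared segment by segment as integers, not as decimals: minor version 42 > 8, so v5.42 > v5.8 (even though the decimal 5.42 < 5.8).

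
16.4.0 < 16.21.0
True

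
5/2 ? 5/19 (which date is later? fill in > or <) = <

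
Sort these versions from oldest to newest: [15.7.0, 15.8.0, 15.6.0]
[15.6.0, 15.7.0, 15.8.0]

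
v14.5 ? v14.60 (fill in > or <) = <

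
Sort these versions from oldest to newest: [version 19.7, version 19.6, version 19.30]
[version 19.6, version 19.7, version 19.30]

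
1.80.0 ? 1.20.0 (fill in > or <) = >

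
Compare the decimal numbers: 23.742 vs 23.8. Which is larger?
23.8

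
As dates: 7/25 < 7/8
False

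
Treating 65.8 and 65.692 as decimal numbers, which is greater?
65.8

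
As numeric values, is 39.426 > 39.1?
True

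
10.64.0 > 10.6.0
True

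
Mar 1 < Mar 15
True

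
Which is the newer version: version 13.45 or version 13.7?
version 13.45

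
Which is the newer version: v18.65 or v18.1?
v18.65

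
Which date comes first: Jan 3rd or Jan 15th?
Jan 3rd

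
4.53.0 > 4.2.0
True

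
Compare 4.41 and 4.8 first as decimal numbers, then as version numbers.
As decimals: 4.41 < 4.8. As versions: v4.41 > v4.8 (minor version 41 > 8).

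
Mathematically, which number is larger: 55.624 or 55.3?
55.624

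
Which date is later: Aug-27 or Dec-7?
Dec-7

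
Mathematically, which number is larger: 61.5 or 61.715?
61.715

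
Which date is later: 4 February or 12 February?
12 February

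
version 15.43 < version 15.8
False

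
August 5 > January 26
True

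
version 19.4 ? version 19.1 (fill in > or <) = >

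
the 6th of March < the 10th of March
True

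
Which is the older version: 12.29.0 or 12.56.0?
12.29.0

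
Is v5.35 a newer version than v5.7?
Yes. Version numbers are compared segment by segment as integers, not as decimals: minor version 35 > 7, so v5.35 > v5.7 (even though the decimal 5.35 < 5.7).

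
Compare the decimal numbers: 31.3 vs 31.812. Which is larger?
31.812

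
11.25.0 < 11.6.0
False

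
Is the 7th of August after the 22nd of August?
No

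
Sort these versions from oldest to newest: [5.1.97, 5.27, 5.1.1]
[5.1.1, 5.1.97, 5.27]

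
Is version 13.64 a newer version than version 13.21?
Yes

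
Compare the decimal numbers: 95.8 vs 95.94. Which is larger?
95.94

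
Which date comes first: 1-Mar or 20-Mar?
1-Mar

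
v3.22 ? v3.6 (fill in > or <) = >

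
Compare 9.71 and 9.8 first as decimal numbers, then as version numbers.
As decimals: 9.71 < 9.8. As versions: v9.71 > v9.8 (minor version 71 > 8).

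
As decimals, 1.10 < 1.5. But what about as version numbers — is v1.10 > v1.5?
True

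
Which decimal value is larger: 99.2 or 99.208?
99.208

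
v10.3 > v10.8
False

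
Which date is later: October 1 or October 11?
October 11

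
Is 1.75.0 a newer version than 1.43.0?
Yes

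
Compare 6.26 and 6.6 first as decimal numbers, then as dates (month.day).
As decimals: 6.26 < 6.6. As dates: 6/26 is later than 6/6 (day 26 > day 6).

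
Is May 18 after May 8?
Yes. Day 18 comes after day 8 in May — this is a date comparison, not a decimal one (the decimal 5.18 would be smaller than 5.8).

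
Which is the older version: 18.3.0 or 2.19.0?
2.19.0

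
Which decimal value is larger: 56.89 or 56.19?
56.89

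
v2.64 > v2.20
True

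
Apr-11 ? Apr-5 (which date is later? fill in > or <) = >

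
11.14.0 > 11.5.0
True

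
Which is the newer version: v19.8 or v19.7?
v19.8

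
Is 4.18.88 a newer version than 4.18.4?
Yes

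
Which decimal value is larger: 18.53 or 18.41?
18.53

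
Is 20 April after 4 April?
Yes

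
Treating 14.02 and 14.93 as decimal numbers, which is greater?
14.93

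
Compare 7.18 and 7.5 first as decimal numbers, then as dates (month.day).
As decimals: 7.18 < 7.5. As dates: 7/18 is later than 7/5 (day 18 > day 5).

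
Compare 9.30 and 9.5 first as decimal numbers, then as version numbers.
As decimals: 9.30 < 9.5. As versions: v9.30 > v9.5 (minor version 30 > 5).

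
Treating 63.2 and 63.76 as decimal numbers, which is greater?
63.76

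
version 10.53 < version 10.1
False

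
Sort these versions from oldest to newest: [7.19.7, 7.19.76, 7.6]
[7.6, 7.19.7, 7.19.76]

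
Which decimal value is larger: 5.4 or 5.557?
5.557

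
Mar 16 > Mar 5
True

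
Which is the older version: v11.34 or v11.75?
v11.34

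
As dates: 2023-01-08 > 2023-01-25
False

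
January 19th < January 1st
False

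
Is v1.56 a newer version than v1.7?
Yes. Version numbers are compared segment by segment as integers, not as decimals: minor version 56 > 7, so v1.56 > v1.7 (even though the decimal 1.56 < 1.7).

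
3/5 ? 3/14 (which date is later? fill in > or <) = <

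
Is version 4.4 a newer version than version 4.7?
No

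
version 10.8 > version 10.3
True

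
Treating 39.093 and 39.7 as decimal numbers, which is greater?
39.7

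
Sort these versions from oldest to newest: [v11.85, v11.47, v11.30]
[v11.30, v11.47, v11.85]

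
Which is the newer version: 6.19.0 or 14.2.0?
14.2.0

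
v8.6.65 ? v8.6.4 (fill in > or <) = >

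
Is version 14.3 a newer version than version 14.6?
No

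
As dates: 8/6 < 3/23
False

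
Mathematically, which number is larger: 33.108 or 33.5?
33.5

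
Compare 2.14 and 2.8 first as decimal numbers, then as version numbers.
As decimals: 2.14 < 2.8. As versions: v2.14 > v2.8 (minor version 14 > 8).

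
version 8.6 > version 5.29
True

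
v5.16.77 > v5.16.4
True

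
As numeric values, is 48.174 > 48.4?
False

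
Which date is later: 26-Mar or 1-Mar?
26-Mar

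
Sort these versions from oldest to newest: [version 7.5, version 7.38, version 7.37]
[version 7.5, version 7.37, version 7.38]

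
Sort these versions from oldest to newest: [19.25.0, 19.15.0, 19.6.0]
[19.6.0, 19.15.0, 19.25.0]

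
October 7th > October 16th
False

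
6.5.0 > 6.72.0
False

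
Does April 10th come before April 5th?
No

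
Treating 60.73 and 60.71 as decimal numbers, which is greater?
60.73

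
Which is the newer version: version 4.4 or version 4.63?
version 4.63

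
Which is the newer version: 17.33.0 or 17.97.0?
17.97.0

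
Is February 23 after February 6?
Yes. Day 23 comes after day 6 in February — this is a date comparison, not a decimal one (the decimal 2.23 would be smaller than 2.6).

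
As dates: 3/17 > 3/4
True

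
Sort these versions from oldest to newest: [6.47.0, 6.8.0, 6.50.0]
[6.8.0, 6.47.0, 6.50.0]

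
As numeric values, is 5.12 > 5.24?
False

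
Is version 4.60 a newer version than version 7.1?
No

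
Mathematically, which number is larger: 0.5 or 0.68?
0.68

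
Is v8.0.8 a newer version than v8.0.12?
No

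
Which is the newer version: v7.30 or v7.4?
v7.30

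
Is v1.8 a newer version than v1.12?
No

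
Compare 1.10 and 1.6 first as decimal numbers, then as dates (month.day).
As decimals: 1.10 < 1.6. As dates: 1/10 is later than 1/6 (day 10 > day 6).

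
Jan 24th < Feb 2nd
True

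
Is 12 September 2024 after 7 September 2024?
Yes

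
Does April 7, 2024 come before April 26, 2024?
Yes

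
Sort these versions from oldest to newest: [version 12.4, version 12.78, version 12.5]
[version 12.4, version 12.5, version 12.78]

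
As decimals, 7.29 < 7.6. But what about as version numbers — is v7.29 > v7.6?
True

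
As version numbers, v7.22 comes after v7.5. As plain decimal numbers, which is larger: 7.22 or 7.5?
7.5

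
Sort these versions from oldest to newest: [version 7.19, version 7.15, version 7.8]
[version 7.8, version 7.15, version 7.19]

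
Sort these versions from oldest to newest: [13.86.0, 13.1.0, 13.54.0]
[13.1.0, 13.54.0, 13.86.0]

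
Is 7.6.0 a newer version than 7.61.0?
No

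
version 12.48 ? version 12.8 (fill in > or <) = >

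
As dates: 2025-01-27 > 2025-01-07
True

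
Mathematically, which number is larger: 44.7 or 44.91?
44.91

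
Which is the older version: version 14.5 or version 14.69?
version 14.5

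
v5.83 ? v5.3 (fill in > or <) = >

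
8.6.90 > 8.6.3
True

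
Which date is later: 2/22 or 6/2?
6/2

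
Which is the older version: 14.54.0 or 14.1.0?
14.1.0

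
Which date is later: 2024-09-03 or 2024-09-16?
2024-09-16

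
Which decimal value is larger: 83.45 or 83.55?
83.55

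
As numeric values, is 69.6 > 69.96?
False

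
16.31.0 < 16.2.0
False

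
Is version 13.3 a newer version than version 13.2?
Yes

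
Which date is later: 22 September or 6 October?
6 October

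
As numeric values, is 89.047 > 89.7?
False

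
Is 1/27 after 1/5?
Yes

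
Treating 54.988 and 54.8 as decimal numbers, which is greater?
54.988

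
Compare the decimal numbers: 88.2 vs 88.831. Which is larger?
88.831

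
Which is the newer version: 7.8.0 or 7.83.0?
7.83.0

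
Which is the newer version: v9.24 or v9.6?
v9.24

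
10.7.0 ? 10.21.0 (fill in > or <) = <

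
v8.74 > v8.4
True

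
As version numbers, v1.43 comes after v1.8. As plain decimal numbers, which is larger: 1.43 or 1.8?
1.8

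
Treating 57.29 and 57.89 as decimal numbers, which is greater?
57.89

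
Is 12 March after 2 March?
Yes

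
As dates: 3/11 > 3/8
True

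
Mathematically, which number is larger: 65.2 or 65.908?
65.908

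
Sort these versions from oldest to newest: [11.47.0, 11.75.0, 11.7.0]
[11.7.0, 11.47.0, 11.75.0]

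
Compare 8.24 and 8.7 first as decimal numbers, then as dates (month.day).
As decimals: 8.24 < 8.7. As dates: 8/24 is later than 8/7 (day 24 > day 7).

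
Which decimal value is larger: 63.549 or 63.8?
63.8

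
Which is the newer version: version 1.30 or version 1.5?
version 1.30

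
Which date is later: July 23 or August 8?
August 8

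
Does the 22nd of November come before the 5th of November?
No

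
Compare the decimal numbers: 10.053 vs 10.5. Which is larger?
10.5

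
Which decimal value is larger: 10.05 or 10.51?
10.51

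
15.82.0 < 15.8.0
False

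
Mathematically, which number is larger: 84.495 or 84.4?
84.495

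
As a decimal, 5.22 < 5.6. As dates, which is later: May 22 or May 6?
May 22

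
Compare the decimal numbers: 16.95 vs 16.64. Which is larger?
16.95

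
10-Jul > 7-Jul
True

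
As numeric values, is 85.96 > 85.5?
True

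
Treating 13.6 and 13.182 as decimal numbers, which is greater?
13.6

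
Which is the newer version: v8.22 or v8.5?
v8.22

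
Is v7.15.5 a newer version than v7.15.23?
No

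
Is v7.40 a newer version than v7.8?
Yes. Version numbers are compared segment by segment as integers, not as decimals: minor version 40 > 8, so v7.40 > v7.8 (even though the decimal 7.40 < 7.8).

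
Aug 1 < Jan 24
False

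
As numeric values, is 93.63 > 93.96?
False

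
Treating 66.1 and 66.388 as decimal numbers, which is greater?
66.388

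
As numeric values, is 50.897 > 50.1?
True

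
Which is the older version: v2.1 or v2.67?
v2.1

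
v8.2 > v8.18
False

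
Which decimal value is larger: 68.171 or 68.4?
68.4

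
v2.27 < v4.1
True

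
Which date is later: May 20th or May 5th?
May 20th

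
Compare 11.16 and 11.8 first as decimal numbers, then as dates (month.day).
As decimals: 11.16 < 11.8. As dates: 11/16 is later than 11/8 (day 16 > day 8).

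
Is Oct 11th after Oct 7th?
Yes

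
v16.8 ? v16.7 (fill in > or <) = >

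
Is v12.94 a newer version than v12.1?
Yes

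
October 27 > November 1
False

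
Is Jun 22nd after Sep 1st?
No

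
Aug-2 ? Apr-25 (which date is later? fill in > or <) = >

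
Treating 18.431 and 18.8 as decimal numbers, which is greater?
18.8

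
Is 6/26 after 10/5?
No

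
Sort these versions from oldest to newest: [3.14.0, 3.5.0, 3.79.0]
[3.5.0, 3.14.0, 3.79.0]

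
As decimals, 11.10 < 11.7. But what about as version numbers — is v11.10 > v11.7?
True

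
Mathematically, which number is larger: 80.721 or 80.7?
80.721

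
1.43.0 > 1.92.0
False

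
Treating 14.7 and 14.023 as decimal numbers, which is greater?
14.7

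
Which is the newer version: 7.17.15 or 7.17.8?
7.17.15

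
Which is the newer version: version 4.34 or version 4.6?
version 4.34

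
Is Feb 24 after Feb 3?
Yes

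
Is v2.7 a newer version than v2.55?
No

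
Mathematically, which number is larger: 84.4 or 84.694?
84.694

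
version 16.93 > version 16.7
True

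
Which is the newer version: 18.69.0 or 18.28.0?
18.69.0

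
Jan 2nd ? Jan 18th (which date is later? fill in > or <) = <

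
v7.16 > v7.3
True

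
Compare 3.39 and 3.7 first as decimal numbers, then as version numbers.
As decimals: 3.39 < 3.7. As versions: v3.39 > v3.7 (minor version 39 > 7).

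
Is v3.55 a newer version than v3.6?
Yes. Version numbers are compared segment by segment as integers, not as decimals: minor version 55 > 6, so v3.55 > v3.6 (even though the decimal 3.55 < 3.6).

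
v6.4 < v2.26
False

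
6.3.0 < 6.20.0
True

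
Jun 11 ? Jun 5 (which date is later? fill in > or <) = >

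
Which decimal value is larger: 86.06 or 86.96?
86.96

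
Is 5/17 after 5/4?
Yes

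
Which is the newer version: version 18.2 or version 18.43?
version 18.43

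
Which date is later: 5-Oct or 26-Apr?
5-Oct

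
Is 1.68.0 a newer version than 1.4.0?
Yes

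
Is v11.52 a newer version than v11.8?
Yes. Version numbers are compared segment by segment as integers, not as decimals: minor version 52 > 8, so v11.52 > v11.8 (even though the decimal 11.52 < 11.8).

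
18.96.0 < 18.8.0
False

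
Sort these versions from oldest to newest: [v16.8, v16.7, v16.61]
[v16.7, v16.8, v16.61]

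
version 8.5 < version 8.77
True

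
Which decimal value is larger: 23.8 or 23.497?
23.8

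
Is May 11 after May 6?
Yes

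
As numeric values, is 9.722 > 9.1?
True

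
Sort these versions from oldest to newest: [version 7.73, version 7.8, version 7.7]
[version 7.7, version 7.8, version 7.73]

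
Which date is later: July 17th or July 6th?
July 17th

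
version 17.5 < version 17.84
True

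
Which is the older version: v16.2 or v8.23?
v8.23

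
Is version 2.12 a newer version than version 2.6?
Yes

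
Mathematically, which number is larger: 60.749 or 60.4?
60.749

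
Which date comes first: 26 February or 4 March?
26 February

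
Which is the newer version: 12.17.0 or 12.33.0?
12.33.0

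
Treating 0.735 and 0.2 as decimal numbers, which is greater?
0.735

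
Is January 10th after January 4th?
Yes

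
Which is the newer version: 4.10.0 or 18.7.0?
18.7.0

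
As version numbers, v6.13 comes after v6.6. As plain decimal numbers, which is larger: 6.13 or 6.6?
6.6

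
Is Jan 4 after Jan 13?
No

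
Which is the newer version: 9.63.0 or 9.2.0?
9.63.0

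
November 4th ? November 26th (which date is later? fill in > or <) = <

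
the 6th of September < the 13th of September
True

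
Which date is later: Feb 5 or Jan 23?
Feb 5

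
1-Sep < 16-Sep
True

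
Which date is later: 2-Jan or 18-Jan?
18-Jan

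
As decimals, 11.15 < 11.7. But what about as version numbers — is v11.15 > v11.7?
True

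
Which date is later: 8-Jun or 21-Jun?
21-Jun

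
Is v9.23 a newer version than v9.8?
Yes. Version numbers are compared segment by segment as integers, not as decimals: minor version 23 > 8, so v9.23 > v9.8 (even though the decimal 9.23 < 9.8).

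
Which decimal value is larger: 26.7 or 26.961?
26.961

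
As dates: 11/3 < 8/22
False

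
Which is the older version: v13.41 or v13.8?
v13.8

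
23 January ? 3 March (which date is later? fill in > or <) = <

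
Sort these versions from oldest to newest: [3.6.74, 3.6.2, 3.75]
[3.6.2, 3.6.74, 3.75]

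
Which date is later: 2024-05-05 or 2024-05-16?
2024-05-16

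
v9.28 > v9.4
True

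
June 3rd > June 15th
False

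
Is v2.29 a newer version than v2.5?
Yes. Version numbers are compared segment by segment as integers, not as decimals: minor version 29 > 5, so v2.29 > v2.5 (even though the decimal 2.29 < 2.5).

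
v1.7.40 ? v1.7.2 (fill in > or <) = >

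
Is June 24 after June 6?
Yes. Day 24 comes after day 6 in June — this is a date comparison, not a decimal one (the decimal 6.24 would be smaller than 6.6).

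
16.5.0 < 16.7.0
True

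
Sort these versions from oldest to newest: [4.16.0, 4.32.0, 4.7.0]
[4.7.0, 4.16.0, 4.32.0]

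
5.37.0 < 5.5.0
False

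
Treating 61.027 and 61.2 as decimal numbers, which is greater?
61.2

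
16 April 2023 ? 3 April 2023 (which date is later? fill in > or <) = >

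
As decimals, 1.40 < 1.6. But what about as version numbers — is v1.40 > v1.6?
True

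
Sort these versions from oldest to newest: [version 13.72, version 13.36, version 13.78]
[version 13.36, version 13.72, version 13.78]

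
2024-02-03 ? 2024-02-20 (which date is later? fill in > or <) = <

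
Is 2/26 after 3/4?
No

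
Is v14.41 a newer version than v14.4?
Yes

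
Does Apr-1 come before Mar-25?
No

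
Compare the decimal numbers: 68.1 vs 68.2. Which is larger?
68.2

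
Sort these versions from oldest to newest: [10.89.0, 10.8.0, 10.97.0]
[10.8.0, 10.89.0, 10.97.0]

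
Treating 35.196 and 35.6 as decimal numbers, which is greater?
35.6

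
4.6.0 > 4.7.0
False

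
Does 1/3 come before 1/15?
Yes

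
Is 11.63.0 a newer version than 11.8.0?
Yes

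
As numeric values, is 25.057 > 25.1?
False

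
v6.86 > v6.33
True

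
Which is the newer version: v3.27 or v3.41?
v3.41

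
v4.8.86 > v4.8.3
True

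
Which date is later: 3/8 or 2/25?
3/8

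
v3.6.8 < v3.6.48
True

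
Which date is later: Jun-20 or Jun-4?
Jun-20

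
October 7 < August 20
False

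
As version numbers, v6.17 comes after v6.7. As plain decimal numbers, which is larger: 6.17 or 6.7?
6.7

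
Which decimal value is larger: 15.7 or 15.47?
15.7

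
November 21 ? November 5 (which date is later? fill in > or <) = >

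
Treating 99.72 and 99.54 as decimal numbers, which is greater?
99.72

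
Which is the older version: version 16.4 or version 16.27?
version 16.4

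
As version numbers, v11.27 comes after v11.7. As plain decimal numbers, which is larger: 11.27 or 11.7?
11.7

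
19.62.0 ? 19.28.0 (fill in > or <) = >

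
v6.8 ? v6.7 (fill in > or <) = >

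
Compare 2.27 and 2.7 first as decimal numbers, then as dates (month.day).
As decimals: 2.27 < 2.7. As dates: 2/27 is later than 2/7 (day 27 > day 7).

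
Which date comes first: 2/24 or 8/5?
2/24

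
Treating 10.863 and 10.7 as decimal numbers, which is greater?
10.863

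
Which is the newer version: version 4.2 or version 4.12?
version 4.12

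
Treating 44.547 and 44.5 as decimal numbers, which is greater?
44.547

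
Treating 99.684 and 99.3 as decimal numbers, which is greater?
99.684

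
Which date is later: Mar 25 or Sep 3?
Sep 3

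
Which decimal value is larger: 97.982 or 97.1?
97.982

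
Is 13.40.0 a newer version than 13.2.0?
Yes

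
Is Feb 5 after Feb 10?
No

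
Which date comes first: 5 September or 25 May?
25 May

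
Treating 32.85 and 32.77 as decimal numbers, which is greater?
32.85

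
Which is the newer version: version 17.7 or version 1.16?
version 17.7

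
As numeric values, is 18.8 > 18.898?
False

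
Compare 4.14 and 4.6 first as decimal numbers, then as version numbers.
As decimals: 4.14 < 4.6. As versions: v4.14 > v4.6 (minor version 14 > 6).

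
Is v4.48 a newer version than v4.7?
Yes. Version numbers are compared segment by segment as integers, not as decimals: minor version 48 > 7, so v4.48 > v4.7 (even though the decimal 4.48 < 4.7).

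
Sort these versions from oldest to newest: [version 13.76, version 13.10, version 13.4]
[version 13.4, version 13.10, version 13.76]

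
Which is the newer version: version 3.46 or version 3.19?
version 3.46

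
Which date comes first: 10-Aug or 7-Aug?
7-Aug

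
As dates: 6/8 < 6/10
True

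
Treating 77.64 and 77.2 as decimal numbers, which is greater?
77.64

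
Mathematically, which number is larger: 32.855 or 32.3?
32.855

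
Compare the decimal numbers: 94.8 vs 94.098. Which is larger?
94.8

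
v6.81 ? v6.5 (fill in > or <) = >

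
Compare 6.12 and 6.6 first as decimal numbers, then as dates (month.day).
As decimals: 6.12 < 6.6. As dates: 6/12 is later than 6/6 (day 12 > day 6).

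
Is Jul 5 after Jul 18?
No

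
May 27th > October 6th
False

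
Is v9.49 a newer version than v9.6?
Yes. Version numbers are compared segment by segment as integers, not as decimals: minor version 49 > 6, so v9.49 > v9.6 (even though the decimal 9.49 < 9.6).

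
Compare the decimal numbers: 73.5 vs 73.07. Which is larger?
73.5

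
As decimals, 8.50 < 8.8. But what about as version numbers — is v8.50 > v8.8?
True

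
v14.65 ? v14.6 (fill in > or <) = >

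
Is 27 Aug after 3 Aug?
Yes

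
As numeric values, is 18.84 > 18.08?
True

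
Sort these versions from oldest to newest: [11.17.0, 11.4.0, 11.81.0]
[11.4.0, 11.17.0, 11.81.0]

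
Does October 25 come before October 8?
No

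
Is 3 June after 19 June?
No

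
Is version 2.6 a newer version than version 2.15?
No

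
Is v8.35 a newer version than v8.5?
Yes. Version numbers are compared segment by segment as integers, not as decimals: minor version 35 > 5, so v8.35 > v8.5 (even though the decimal 8.35 < 8.5).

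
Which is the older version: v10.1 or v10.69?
v10.1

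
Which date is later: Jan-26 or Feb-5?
Feb-5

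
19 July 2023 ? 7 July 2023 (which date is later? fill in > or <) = >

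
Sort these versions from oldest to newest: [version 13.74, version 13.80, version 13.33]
[version 13.33, version 13.74, version 13.80]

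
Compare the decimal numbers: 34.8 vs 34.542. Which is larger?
34.8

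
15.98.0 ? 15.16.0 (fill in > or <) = >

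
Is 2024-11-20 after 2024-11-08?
Yes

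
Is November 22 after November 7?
Yes. Day 22 comes after day 7 in November — this is a date comparison, not a decimal one (the decimal 11.22 would be smaller than 11.7).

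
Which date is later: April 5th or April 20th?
April 20th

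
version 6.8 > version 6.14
False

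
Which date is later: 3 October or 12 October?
12 October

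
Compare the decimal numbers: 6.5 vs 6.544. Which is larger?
6.544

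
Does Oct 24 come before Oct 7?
No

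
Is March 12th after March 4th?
Yes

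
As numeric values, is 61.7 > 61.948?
False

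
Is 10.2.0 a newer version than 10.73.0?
No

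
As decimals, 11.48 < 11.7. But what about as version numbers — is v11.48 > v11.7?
True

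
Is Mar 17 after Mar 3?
Yes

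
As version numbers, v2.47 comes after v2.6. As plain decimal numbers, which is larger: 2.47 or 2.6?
2.6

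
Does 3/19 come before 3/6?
No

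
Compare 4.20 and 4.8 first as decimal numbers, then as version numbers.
As decimals: 4.20 < 4.8. As versions: v4.20 > v4.8 (minor version 20 > 8).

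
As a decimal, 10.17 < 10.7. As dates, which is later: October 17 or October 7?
October 17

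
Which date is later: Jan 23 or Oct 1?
Oct 1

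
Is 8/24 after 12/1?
No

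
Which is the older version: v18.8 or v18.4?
v18.4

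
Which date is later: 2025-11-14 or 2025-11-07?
2025-11-14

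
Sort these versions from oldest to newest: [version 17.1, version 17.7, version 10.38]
[version 10.38, version 17.1, version 17.7]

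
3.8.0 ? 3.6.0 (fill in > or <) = >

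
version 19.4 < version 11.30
False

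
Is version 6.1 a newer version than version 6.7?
No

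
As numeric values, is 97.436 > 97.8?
False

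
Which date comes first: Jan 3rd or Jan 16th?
Jan 3rd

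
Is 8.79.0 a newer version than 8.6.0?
Yes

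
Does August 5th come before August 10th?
Yes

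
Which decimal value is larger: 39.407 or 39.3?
39.407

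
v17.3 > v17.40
False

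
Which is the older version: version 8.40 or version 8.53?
version 8.40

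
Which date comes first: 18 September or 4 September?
4 September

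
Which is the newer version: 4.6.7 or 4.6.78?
4.6.78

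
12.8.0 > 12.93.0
False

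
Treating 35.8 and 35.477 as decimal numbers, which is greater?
35.8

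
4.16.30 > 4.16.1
True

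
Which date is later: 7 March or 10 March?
10 March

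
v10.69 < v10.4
False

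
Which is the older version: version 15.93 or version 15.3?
version 15.3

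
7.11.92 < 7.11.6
False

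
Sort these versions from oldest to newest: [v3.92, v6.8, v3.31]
[v3.31, v3.92, v6.8]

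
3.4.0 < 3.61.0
True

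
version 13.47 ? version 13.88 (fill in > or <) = <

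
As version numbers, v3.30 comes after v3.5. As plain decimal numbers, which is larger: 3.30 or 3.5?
3.5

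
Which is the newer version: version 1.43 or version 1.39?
version 1.43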